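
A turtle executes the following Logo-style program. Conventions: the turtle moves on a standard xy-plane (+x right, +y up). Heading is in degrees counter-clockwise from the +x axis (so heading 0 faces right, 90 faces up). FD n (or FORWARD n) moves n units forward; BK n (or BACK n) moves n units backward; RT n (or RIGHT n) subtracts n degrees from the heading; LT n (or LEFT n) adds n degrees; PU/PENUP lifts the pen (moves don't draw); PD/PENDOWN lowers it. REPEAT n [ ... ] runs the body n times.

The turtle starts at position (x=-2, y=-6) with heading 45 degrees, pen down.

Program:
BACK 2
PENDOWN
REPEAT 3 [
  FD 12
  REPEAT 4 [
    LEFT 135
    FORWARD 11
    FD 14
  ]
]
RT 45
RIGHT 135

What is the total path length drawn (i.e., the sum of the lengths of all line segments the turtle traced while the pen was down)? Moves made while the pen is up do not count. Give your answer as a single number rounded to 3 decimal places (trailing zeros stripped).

Executing turtle program step by step:
Start: pos=(-2,-6), heading=45, pen down
BK 2: (-2,-6) -> (-3.414,-7.414) [heading=45, draw]
PD: pen down
REPEAT 3 [
  -- iteration 1/3 --
  FD 12: (-3.414,-7.414) -> (5.071,1.071) [heading=45, draw]
  REPEAT 4 [
    -- iteration 1/4 --
    LT 135: heading 45 -> 180
    FD 11: (5.071,1.071) -> (-5.929,1.071) [heading=180, draw]
    FD 14: (-5.929,1.071) -> (-19.929,1.071) [heading=180, draw]
    -- iteration 2/4 --
    LT 135: heading 180 -> 315
    FD 11: (-19.929,1.071) -> (-12.151,-6.707) [heading=315, draw]
    FD 14: (-12.151,-6.707) -> (-2.251,-16.607) [heading=315, draw]
    -- iteration 3/4 --
    LT 135: heading 315 -> 90
    FD 11: (-2.251,-16.607) -> (-2.251,-5.607) [heading=90, draw]
    FD 14: (-2.251,-5.607) -> (-2.251,8.393) [heading=90, draw]
    -- iteration 4/4 --
    LT 135: heading 90 -> 225
    FD 11: (-2.251,8.393) -> (-10.029,0.615) [heading=225, draw]
    FD 14: (-10.029,0.615) -> (-19.929,-9.284) [heading=225, draw]
  ]
  -- iteration 2/3 --
  FD 12: (-19.929,-9.284) -> (-28.414,-17.77) [heading=225, draw]
  REPEAT 4 [
    -- iteration 1/4 --
    LT 135: heading 225 -> 0
    FD 11: (-28.414,-17.77) -> (-17.414,-17.77) [heading=0, draw]
    FD 14: (-17.414,-17.77) -> (-3.414,-17.77) [heading=0, draw]
    -- iteration 2/4 --
    LT 135: heading 0 -> 135
    FD 11: (-3.414,-17.77) -> (-11.192,-9.991) [heading=135, draw]
    FD 14: (-11.192,-9.991) -> (-21.092,-0.092) [heading=135, draw]
    -- iteration 3/4 --
    LT 135: heading 135 -> 270
    FD 11: (-21.092,-0.092) -> (-21.092,-11.092) [heading=270, draw]
    FD 14: (-21.092,-11.092) -> (-21.092,-25.092) [heading=270, draw]
    -- iteration 4/4 --
    LT 135: heading 270 -> 45
    FD 11: (-21.092,-25.092) -> (-13.314,-17.314) [heading=45, draw]
    FD 14: (-13.314,-17.314) -> (-3.414,-7.414) [heading=45, draw]
  ]
  -- iteration 3/3 --
  FD 12: (-3.414,-7.414) -> (5.071,1.071) [heading=45, draw]
  REPEAT 4 [
    -- iteration 1/4 --
    LT 135: heading 45 -> 180
    FD 11: (5.071,1.071) -> (-5.929,1.071) [heading=180, draw]
    FD 14: (-5.929,1.071) -> (-19.929,1.071) [heading=180, draw]
    -- iteration 2/4 --
    LT 135: heading 180 -> 315
    FD 11: (-19.929,1.071) -> (-12.151,-6.707) [heading=315, draw]
    FD 14: (-12.151,-6.707) -> (-2.251,-16.607) [heading=315, draw]
    -- iteration 3/4 --
    LT 135: heading 315 -> 90
    FD 11: (-2.251,-16.607) -> (-2.251,-5.607) [heading=90, draw]
    FD 14: (-2.251,-5.607) -> (-2.251,8.393) [heading=90, draw]
    -- iteration 4/4 --
    LT 135: heading 90 -> 225
    FD 11: (-2.251,8.393) -> (-10.029,0.615) [heading=225, draw]
    FD 14: (-10.029,0.615) -> (-19.929,-9.284) [heading=225, draw]
  ]
]
RT 45: heading 225 -> 180
RT 135: heading 180 -> 45
Final: pos=(-19.929,-9.284), heading=45, 28 segment(s) drawn

Segment lengths:
  seg 1: (-2,-6) -> (-3.414,-7.414), length = 2
  seg 2: (-3.414,-7.414) -> (5.071,1.071), length = 12
  seg 3: (5.071,1.071) -> (-5.929,1.071), length = 11
  seg 4: (-5.929,1.071) -> (-19.929,1.071), length = 14
  seg 5: (-19.929,1.071) -> (-12.151,-6.707), length = 11
  seg 6: (-12.151,-6.707) -> (-2.251,-16.607), length = 14
  seg 7: (-2.251,-16.607) -> (-2.251,-5.607), length = 11
  seg 8: (-2.251,-5.607) -> (-2.251,8.393), length = 14
  seg 9: (-2.251,8.393) -> (-10.029,0.615), length = 11
  seg 10: (-10.029,0.615) -> (-19.929,-9.284), length = 14
  seg 11: (-19.929,-9.284) -> (-28.414,-17.77), length = 12
  seg 12: (-28.414,-17.77) -> (-17.414,-17.77), length = 11
  seg 13: (-17.414,-17.77) -> (-3.414,-17.77), length = 14
  seg 14: (-3.414,-17.77) -> (-11.192,-9.991), length = 11
  seg 15: (-11.192,-9.991) -> (-21.092,-0.092), length = 14
  seg 16: (-21.092,-0.092) -> (-21.092,-11.092), length = 11
  seg 17: (-21.092,-11.092) -> (-21.092,-25.092), length = 14
  seg 18: (-21.092,-25.092) -> (-13.314,-17.314), length = 11
  seg 19: (-13.314,-17.314) -> (-3.414,-7.414), length = 14
  seg 20: (-3.414,-7.414) -> (5.071,1.071), length = 12
  seg 21: (5.071,1.071) -> (-5.929,1.071), length = 11
  seg 22: (-5.929,1.071) -> (-19.929,1.071), length = 14
  seg 23: (-19.929,1.071) -> (-12.151,-6.707), length = 11
  seg 24: (-12.151,-6.707) -> (-2.251,-16.607), length = 14
  seg 25: (-2.251,-16.607) -> (-2.251,-5.607), length = 11
  seg 26: (-2.251,-5.607) -> (-2.251,8.393), length = 14
  seg 27: (-2.251,8.393) -> (-10.029,0.615), length = 11
  seg 28: (-10.029,0.615) -> (-19.929,-9.284), length = 14
Total = 338

Answer: 338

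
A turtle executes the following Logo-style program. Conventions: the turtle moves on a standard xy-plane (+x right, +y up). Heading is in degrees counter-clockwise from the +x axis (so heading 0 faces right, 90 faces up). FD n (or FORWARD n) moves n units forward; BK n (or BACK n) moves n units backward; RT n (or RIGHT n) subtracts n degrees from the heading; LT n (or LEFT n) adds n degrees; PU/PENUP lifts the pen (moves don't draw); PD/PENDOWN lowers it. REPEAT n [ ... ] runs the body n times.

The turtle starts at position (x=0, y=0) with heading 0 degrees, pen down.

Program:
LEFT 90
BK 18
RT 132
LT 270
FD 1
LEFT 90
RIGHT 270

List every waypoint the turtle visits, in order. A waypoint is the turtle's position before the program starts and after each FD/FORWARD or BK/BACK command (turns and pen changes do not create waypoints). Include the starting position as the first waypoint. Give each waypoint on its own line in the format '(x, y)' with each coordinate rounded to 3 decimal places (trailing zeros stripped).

Executing turtle program step by step:
Start: pos=(0,0), heading=0, pen down
LT 90: heading 0 -> 90
BK 18: (0,0) -> (0,-18) [heading=90, draw]
RT 132: heading 90 -> 318
LT 270: heading 318 -> 228
FD 1: (0,-18) -> (-0.669,-18.743) [heading=228, draw]
LT 90: heading 228 -> 318
RT 270: heading 318 -> 48
Final: pos=(-0.669,-18.743), heading=48, 2 segment(s) drawn
Waypoints (3 total):
(0, 0)
(0, -18)
(-0.669, -18.743)

Answer: (0, 0)
(0, -18)
(-0.669, -18.743)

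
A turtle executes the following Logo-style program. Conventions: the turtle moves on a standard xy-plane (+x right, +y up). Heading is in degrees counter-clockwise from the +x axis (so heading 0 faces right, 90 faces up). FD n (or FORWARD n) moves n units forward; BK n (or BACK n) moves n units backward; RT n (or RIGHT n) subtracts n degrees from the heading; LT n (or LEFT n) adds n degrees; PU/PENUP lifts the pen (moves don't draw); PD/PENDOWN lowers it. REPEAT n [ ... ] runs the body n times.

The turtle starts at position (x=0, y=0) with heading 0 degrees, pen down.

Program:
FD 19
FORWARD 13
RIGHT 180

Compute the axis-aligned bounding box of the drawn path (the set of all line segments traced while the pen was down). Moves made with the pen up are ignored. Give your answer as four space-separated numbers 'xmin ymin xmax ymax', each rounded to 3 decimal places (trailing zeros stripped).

Answer: 0 0 32 0

Derivation:
Executing turtle program step by step:
Start: pos=(0,0), heading=0, pen down
FD 19: (0,0) -> (19,0) [heading=0, draw]
FD 13: (19,0) -> (32,0) [heading=0, draw]
RT 180: heading 0 -> 180
Final: pos=(32,0), heading=180, 2 segment(s) drawn

Segment endpoints: x in {0, 19, 32}, y in {0}
xmin=0, ymin=0, xmax=32, ymax=0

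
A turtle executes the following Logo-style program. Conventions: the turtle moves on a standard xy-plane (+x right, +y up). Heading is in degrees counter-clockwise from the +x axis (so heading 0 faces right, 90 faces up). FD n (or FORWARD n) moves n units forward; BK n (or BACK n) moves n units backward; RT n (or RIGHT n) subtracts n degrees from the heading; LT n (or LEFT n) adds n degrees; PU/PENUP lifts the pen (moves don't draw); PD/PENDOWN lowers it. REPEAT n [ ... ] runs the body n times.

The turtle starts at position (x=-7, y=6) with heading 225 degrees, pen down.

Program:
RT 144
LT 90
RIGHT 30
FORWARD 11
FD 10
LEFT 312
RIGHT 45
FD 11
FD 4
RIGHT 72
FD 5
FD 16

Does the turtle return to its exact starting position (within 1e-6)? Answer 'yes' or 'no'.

Executing turtle program step by step:
Start: pos=(-7,6), heading=225, pen down
RT 144: heading 225 -> 81
LT 90: heading 81 -> 171
RT 30: heading 171 -> 141
FD 11: (-7,6) -> (-15.549,12.923) [heading=141, draw]
FD 10: (-15.549,12.923) -> (-23.32,19.216) [heading=141, draw]
LT 312: heading 141 -> 93
RT 45: heading 93 -> 48
FD 11: (-23.32,19.216) -> (-15.96,27.39) [heading=48, draw]
FD 4: (-15.96,27.39) -> (-13.283,30.363) [heading=48, draw]
RT 72: heading 48 -> 336
FD 5: (-13.283,30.363) -> (-8.715,28.329) [heading=336, draw]
FD 16: (-8.715,28.329) -> (5.901,21.821) [heading=336, draw]
Final: pos=(5.901,21.821), heading=336, 6 segment(s) drawn

Start position: (-7, 6)
Final position: (5.901, 21.821)
Distance = 20.415; >= 1e-6 -> NOT closed

Answer: no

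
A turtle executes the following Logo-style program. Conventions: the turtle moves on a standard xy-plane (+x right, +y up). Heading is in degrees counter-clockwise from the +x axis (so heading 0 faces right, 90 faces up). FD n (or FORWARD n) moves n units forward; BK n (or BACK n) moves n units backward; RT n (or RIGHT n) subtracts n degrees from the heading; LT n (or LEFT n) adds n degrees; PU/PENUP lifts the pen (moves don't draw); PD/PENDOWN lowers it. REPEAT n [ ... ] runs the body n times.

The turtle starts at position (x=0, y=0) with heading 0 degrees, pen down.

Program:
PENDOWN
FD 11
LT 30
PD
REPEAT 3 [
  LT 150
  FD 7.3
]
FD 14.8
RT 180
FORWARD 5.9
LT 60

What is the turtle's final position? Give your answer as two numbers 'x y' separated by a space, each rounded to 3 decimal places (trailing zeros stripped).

Answer: 1.922 10.38

Derivation:
Executing turtle program step by step:
Start: pos=(0,0), heading=0, pen down
PD: pen down
FD 11: (0,0) -> (11,0) [heading=0, draw]
LT 30: heading 0 -> 30
PD: pen down
REPEAT 3 [
  -- iteration 1/3 --
  LT 150: heading 30 -> 180
  FD 7.3: (11,0) -> (3.7,0) [heading=180, draw]
  -- iteration 2/3 --
  LT 150: heading 180 -> 330
  FD 7.3: (3.7,0) -> (10.022,-3.65) [heading=330, draw]
  -- iteration 3/3 --
  LT 150: heading 330 -> 120
  FD 7.3: (10.022,-3.65) -> (6.372,2.672) [heading=120, draw]
]
FD 14.8: (6.372,2.672) -> (-1.028,15.489) [heading=120, draw]
RT 180: heading 120 -> 300
FD 5.9: (-1.028,15.489) -> (1.922,10.38) [heading=300, draw]
LT 60: heading 300 -> 0
Final: pos=(1.922,10.38), heading=0, 6 segment(s) drawn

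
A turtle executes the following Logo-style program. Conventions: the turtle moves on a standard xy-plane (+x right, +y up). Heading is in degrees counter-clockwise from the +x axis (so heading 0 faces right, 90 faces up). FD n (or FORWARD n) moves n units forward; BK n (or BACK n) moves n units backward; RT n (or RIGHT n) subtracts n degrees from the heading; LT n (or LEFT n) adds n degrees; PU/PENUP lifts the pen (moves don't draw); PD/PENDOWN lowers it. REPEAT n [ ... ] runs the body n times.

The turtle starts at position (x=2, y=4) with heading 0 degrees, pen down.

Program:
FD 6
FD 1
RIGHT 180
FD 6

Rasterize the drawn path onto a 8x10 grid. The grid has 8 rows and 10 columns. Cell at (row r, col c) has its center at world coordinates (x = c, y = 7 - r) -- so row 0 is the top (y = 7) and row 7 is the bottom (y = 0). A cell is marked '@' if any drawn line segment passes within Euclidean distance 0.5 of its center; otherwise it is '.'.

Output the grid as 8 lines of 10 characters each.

Segment 0: (2,4) -> (8,4)
Segment 1: (8,4) -> (9,4)
Segment 2: (9,4) -> (3,4)

Answer: ..........
..........
..........
..@@@@@@@@
..........
..........
..........
..........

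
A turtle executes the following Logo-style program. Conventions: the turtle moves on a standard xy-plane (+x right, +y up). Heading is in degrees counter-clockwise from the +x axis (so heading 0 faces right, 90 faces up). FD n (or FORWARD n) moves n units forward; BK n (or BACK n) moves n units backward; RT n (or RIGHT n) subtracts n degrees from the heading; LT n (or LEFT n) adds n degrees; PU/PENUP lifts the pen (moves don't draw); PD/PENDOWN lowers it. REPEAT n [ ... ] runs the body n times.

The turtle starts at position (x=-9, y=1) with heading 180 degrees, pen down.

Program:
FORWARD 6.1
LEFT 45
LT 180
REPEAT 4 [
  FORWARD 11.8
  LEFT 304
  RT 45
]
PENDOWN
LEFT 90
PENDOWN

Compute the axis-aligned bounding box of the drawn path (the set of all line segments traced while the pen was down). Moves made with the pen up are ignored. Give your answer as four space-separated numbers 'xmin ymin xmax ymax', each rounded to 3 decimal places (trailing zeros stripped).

Executing turtle program step by step:
Start: pos=(-9,1), heading=180, pen down
FD 6.1: (-9,1) -> (-15.1,1) [heading=180, draw]
LT 45: heading 180 -> 225
LT 180: heading 225 -> 45
REPEAT 4 [
  -- iteration 1/4 --
  FD 11.8: (-15.1,1) -> (-6.756,9.344) [heading=45, draw]
  LT 304: heading 45 -> 349
  RT 45: heading 349 -> 304
  -- iteration 2/4 --
  FD 11.8: (-6.756,9.344) -> (-0.158,-0.439) [heading=304, draw]
  LT 304: heading 304 -> 248
  RT 45: heading 248 -> 203
  -- iteration 3/4 --
  FD 11.8: (-0.158,-0.439) -> (-11.02,-5.049) [heading=203, draw]
  LT 304: heading 203 -> 147
  RT 45: heading 147 -> 102
  -- iteration 4/4 --
  FD 11.8: (-11.02,-5.049) -> (-13.473,6.493) [heading=102, draw]
  LT 304: heading 102 -> 46
  RT 45: heading 46 -> 1
]
PD: pen down
LT 90: heading 1 -> 91
PD: pen down
Final: pos=(-13.473,6.493), heading=91, 5 segment(s) drawn

Segment endpoints: x in {-15.1, -13.473, -11.02, -9, -6.756, -0.158}, y in {-5.049, -0.439, 1, 1, 6.493, 9.344}
xmin=-15.1, ymin=-5.049, xmax=-0.158, ymax=9.344

Answer: -15.1 -5.049 -0.158 9.344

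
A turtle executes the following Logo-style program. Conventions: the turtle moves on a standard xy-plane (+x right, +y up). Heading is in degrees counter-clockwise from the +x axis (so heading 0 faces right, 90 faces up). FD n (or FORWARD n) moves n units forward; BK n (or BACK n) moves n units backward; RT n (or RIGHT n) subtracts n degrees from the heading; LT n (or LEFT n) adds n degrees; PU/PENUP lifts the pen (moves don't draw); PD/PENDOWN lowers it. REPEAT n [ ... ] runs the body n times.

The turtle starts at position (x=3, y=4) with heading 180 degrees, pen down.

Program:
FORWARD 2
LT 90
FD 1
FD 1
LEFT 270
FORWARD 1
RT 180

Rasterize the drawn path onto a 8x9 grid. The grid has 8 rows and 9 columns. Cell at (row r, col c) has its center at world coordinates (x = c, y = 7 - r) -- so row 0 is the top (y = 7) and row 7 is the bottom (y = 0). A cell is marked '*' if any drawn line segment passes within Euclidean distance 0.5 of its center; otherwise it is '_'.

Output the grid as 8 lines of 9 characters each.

Answer: _________
_________
_________
_***_____
_*_______
**_______
_________
_________

Derivation:
Segment 0: (3,4) -> (1,4)
Segment 1: (1,4) -> (1,3)
Segment 2: (1,3) -> (1,2)
Segment 3: (1,2) -> (-0,2)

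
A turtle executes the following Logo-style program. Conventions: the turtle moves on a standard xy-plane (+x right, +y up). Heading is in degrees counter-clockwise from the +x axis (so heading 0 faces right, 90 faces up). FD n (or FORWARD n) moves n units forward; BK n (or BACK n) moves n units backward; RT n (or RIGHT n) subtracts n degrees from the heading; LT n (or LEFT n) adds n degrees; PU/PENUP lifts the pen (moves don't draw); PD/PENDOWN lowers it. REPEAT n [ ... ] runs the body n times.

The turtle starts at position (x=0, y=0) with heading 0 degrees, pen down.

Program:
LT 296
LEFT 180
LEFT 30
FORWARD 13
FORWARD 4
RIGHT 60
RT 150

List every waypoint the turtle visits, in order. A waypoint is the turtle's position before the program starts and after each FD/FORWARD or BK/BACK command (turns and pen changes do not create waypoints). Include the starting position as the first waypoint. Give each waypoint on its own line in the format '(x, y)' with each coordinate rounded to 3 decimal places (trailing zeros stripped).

Answer: (0, 0)
(-10.777, 7.27)
(-14.094, 9.506)

Derivation:
Executing turtle program step by step:
Start: pos=(0,0), heading=0, pen down
LT 296: heading 0 -> 296
LT 180: heading 296 -> 116
LT 30: heading 116 -> 146
FD 13: (0,0) -> (-10.777,7.27) [heading=146, draw]
FD 4: (-10.777,7.27) -> (-14.094,9.506) [heading=146, draw]
RT 60: heading 146 -> 86
RT 150: heading 86 -> 296
Final: pos=(-14.094,9.506), heading=296, 2 segment(s) drawn
Waypoints (3 total):
(0, 0)
(-10.777, 7.27)
(-14.094, 9.506)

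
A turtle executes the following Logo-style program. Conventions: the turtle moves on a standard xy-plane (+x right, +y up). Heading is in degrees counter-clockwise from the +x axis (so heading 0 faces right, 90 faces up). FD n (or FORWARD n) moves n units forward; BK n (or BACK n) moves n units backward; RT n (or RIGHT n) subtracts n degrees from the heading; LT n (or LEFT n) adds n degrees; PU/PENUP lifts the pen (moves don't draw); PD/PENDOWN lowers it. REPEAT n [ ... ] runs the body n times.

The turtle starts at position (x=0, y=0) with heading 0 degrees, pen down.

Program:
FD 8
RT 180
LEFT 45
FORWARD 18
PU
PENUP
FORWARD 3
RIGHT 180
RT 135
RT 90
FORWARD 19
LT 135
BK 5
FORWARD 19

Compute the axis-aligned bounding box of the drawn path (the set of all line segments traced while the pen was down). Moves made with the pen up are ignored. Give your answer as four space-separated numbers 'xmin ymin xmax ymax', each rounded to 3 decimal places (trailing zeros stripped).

Executing turtle program step by step:
Start: pos=(0,0), heading=0, pen down
FD 8: (0,0) -> (8,0) [heading=0, draw]
RT 180: heading 0 -> 180
LT 45: heading 180 -> 225
FD 18: (8,0) -> (-4.728,-12.728) [heading=225, draw]
PU: pen up
PU: pen up
FD 3: (-4.728,-12.728) -> (-6.849,-14.849) [heading=225, move]
RT 180: heading 225 -> 45
RT 135: heading 45 -> 270
RT 90: heading 270 -> 180
FD 19: (-6.849,-14.849) -> (-25.849,-14.849) [heading=180, move]
LT 135: heading 180 -> 315
BK 5: (-25.849,-14.849) -> (-29.385,-11.314) [heading=315, move]
FD 19: (-29.385,-11.314) -> (-15.95,-24.749) [heading=315, move]
Final: pos=(-15.95,-24.749), heading=315, 2 segment(s) drawn

Segment endpoints: x in {-4.728, 0, 8}, y in {-12.728, 0}
xmin=-4.728, ymin=-12.728, xmax=8, ymax=0

Answer: -4.728 -12.728 8 0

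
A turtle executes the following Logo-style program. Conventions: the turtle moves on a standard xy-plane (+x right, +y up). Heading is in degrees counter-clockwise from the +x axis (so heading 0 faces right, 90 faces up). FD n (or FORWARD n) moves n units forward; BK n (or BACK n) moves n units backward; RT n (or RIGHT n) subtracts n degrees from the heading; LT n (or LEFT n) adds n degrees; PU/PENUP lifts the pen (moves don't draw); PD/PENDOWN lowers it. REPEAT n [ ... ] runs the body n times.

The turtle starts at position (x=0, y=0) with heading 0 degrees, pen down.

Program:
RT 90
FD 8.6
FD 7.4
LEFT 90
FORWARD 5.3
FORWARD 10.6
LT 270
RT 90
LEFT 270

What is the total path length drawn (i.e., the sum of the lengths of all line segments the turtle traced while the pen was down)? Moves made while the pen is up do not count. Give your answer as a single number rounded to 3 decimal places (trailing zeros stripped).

Executing turtle program step by step:
Start: pos=(0,0), heading=0, pen down
RT 90: heading 0 -> 270
FD 8.6: (0,0) -> (0,-8.6) [heading=270, draw]
FD 7.4: (0,-8.6) -> (0,-16) [heading=270, draw]
LT 90: heading 270 -> 0
FD 5.3: (0,-16) -> (5.3,-16) [heading=0, draw]
FD 10.6: (5.3,-16) -> (15.9,-16) [heading=0, draw]
LT 270: heading 0 -> 270
RT 90: heading 270 -> 180
LT 270: heading 180 -> 90
Final: pos=(15.9,-16), heading=90, 4 segment(s) drawn

Segment lengths:
  seg 1: (0,0) -> (0,-8.6), length = 8.6
  seg 2: (0,-8.6) -> (0,-16), length = 7.4
  seg 3: (0,-16) -> (5.3,-16), length = 5.3
  seg 4: (5.3,-16) -> (15.9,-16), length = 10.6
Total = 31.9

Answer: 31.9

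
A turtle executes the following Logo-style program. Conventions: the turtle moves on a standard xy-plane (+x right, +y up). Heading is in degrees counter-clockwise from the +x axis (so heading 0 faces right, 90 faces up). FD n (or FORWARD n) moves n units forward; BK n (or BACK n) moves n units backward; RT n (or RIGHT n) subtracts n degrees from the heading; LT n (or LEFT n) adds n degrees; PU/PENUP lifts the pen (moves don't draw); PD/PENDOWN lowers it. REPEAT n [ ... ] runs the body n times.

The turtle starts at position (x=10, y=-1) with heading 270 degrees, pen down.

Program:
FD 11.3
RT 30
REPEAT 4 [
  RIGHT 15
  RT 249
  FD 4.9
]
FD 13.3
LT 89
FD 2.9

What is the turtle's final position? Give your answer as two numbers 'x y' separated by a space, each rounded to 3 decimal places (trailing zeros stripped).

Executing turtle program step by step:
Start: pos=(10,-1), heading=270, pen down
FD 11.3: (10,-1) -> (10,-12.3) [heading=270, draw]
RT 30: heading 270 -> 240
REPEAT 4 [
  -- iteration 1/4 --
  RT 15: heading 240 -> 225
  RT 249: heading 225 -> 336
  FD 4.9: (10,-12.3) -> (14.476,-14.293) [heading=336, draw]
  -- iteration 2/4 --
  RT 15: heading 336 -> 321
  RT 249: heading 321 -> 72
  FD 4.9: (14.476,-14.293) -> (15.991,-9.633) [heading=72, draw]
  -- iteration 3/4 --
  RT 15: heading 72 -> 57
  RT 249: heading 57 -> 168
  FD 4.9: (15.991,-9.633) -> (11.198,-8.614) [heading=168, draw]
  -- iteration 4/4 --
  RT 15: heading 168 -> 153
  RT 249: heading 153 -> 264
  FD 4.9: (11.198,-8.614) -> (10.685,-13.487) [heading=264, draw]
]
FD 13.3: (10.685,-13.487) -> (9.295,-26.714) [heading=264, draw]
LT 89: heading 264 -> 353
FD 2.9: (9.295,-26.714) -> (12.174,-27.068) [heading=353, draw]
Final: pos=(12.174,-27.068), heading=353, 7 segment(s) drawn

Answer: 12.174 -27.068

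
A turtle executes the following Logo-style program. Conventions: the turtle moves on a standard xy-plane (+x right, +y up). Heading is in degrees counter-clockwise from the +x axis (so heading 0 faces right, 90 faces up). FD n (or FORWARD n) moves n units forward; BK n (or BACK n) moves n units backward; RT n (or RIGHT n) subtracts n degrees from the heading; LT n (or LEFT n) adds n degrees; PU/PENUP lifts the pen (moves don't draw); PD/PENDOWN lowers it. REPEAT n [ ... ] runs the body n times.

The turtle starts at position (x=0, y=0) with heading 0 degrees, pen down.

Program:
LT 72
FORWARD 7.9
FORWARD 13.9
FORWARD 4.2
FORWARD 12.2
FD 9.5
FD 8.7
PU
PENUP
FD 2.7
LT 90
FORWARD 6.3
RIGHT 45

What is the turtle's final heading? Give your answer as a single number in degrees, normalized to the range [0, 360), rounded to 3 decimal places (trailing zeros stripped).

Answer: 117

Derivation:
Executing turtle program step by step:
Start: pos=(0,0), heading=0, pen down
LT 72: heading 0 -> 72
FD 7.9: (0,0) -> (2.441,7.513) [heading=72, draw]
FD 13.9: (2.441,7.513) -> (6.737,20.733) [heading=72, draw]
FD 4.2: (6.737,20.733) -> (8.034,24.727) [heading=72, draw]
FD 12.2: (8.034,24.727) -> (11.804,36.33) [heading=72, draw]
FD 9.5: (11.804,36.33) -> (14.74,45.365) [heading=72, draw]
FD 8.7: (14.74,45.365) -> (17.429,53.64) [heading=72, draw]
PU: pen up
PU: pen up
FD 2.7: (17.429,53.64) -> (18.263,56.207) [heading=72, move]
LT 90: heading 72 -> 162
FD 6.3: (18.263,56.207) -> (12.271,58.154) [heading=162, move]
RT 45: heading 162 -> 117
Final: pos=(12.271,58.154), heading=117, 6 segment(s) drawn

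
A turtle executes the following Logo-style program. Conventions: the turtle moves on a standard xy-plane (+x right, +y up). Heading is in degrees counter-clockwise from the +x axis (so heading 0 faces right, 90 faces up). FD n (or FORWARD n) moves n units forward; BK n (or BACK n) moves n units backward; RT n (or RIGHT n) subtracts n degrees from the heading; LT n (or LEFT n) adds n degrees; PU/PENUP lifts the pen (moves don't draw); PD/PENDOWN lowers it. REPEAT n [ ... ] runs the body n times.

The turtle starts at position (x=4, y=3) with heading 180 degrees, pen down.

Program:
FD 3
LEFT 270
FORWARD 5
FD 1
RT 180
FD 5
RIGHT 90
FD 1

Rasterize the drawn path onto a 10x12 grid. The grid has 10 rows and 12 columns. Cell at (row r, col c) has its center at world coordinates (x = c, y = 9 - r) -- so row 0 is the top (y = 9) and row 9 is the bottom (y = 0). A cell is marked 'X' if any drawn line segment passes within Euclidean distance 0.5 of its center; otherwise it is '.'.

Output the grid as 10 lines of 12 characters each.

Answer: .X..........
.X..........
.X..........
.X..........
.X..........
XX..........
.XXXX.......
............
............
............

Derivation:
Segment 0: (4,3) -> (1,3)
Segment 1: (1,3) -> (1,8)
Segment 2: (1,8) -> (1,9)
Segment 3: (1,9) -> (1,4)
Segment 4: (1,4) -> (0,4)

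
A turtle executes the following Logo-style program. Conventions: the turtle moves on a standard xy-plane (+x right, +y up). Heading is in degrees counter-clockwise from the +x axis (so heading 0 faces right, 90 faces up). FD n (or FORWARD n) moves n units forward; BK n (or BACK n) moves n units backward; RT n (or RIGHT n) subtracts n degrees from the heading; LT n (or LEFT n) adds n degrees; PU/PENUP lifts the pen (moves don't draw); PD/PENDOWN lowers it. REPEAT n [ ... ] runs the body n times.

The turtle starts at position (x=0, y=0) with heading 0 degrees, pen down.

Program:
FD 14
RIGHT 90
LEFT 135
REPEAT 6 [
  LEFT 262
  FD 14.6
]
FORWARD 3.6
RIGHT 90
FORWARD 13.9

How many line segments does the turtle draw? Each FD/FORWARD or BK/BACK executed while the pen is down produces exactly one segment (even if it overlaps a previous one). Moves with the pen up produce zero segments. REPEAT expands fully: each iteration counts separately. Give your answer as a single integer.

Answer: 9

Derivation:
Executing turtle program step by step:
Start: pos=(0,0), heading=0, pen down
FD 14: (0,0) -> (14,0) [heading=0, draw]
RT 90: heading 0 -> 270
LT 135: heading 270 -> 45
REPEAT 6 [
  -- iteration 1/6 --
  LT 262: heading 45 -> 307
  FD 14.6: (14,0) -> (22.786,-11.66) [heading=307, draw]
  -- iteration 2/6 --
  LT 262: heading 307 -> 209
  FD 14.6: (22.786,-11.66) -> (10.017,-18.738) [heading=209, draw]
  -- iteration 3/6 --
  LT 262: heading 209 -> 111
  FD 14.6: (10.017,-18.738) -> (4.785,-5.108) [heading=111, draw]
  -- iteration 4/6 --
  LT 262: heading 111 -> 13
  FD 14.6: (4.785,-5.108) -> (19.011,-1.824) [heading=13, draw]
  -- iteration 5/6 --
  LT 262: heading 13 -> 275
  FD 14.6: (19.011,-1.824) -> (20.283,-16.368) [heading=275, draw]
  -- iteration 6/6 --
  LT 262: heading 275 -> 177
  FD 14.6: (20.283,-16.368) -> (5.703,-15.604) [heading=177, draw]
]
FD 3.6: (5.703,-15.604) -> (2.108,-15.416) [heading=177, draw]
RT 90: heading 177 -> 87
FD 13.9: (2.108,-15.416) -> (2.836,-1.535) [heading=87, draw]
Final: pos=(2.836,-1.535), heading=87, 9 segment(s) drawn
Segments drawn: 9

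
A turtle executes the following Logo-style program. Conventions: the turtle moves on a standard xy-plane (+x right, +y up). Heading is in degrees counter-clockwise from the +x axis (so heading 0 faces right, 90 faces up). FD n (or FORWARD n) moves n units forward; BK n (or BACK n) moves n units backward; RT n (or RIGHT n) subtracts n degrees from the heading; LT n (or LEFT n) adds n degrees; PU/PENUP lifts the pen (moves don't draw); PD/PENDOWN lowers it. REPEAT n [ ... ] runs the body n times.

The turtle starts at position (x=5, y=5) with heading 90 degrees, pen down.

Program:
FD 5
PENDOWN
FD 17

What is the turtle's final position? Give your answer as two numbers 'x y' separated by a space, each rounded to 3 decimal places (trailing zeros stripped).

Executing turtle program step by step:
Start: pos=(5,5), heading=90, pen down
FD 5: (5,5) -> (5,10) [heading=90, draw]
PD: pen down
FD 17: (5,10) -> (5,27) [heading=90, draw]
Final: pos=(5,27), heading=90, 2 segment(s) drawn

Answer: 5 27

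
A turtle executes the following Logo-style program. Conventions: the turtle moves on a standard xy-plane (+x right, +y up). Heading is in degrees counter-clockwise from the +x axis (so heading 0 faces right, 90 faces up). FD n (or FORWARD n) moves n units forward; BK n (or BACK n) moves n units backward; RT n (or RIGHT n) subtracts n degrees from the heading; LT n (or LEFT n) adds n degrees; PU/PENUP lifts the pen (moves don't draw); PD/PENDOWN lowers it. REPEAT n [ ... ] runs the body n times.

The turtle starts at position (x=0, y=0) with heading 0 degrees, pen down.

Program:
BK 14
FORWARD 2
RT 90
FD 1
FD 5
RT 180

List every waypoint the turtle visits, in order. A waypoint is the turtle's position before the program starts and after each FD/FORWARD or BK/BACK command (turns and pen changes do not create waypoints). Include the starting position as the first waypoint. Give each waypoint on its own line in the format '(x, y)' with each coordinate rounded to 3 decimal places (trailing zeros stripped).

Executing turtle program step by step:
Start: pos=(0,0), heading=0, pen down
BK 14: (0,0) -> (-14,0) [heading=0, draw]
FD 2: (-14,0) -> (-12,0) [heading=0, draw]
RT 90: heading 0 -> 270
FD 1: (-12,0) -> (-12,-1) [heading=270, draw]
FD 5: (-12,-1) -> (-12,-6) [heading=270, draw]
RT 180: heading 270 -> 90
Final: pos=(-12,-6), heading=90, 4 segment(s) drawn
Waypoints (5 total):
(0, 0)
(-14, 0)
(-12, 0)
(-12, -1)
(-12, -6)

Answer: (0, 0)
(-14, 0)
(-12, 0)
(-12, -1)
(-12, -6)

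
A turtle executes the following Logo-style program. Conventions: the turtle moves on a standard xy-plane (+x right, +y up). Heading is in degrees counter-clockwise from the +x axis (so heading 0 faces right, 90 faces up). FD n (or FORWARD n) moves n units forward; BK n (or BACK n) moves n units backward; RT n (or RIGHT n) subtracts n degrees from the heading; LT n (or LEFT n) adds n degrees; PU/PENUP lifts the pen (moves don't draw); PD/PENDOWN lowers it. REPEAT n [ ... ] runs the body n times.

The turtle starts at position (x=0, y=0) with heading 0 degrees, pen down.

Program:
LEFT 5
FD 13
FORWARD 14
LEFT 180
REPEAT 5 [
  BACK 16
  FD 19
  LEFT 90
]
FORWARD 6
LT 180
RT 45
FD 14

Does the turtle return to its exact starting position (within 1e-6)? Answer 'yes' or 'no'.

Executing turtle program step by step:
Start: pos=(0,0), heading=0, pen down
LT 5: heading 0 -> 5
FD 13: (0,0) -> (12.951,1.133) [heading=5, draw]
FD 14: (12.951,1.133) -> (26.897,2.353) [heading=5, draw]
LT 180: heading 5 -> 185
REPEAT 5 [
  -- iteration 1/5 --
  BK 16: (26.897,2.353) -> (42.836,3.748) [heading=185, draw]
  FD 19: (42.836,3.748) -> (23.909,2.092) [heading=185, draw]
  LT 90: heading 185 -> 275
  -- iteration 2/5 --
  BK 16: (23.909,2.092) -> (22.514,18.031) [heading=275, draw]
  FD 19: (22.514,18.031) -> (24.17,-0.897) [heading=275, draw]
  LT 90: heading 275 -> 5
  -- iteration 3/5 --
  BK 16: (24.17,-0.897) -> (8.231,-2.291) [heading=5, draw]
  FD 19: (8.231,-2.291) -> (27.159,-0.635) [heading=5, draw]
  LT 90: heading 5 -> 95
  -- iteration 4/5 --
  BK 16: (27.159,-0.635) -> (28.553,-16.574) [heading=95, draw]
  FD 19: (28.553,-16.574) -> (26.897,2.353) [heading=95, draw]
  LT 90: heading 95 -> 185
  -- iteration 5/5 --
  BK 16: (26.897,2.353) -> (42.836,3.748) [heading=185, draw]
  FD 19: (42.836,3.748) -> (23.909,2.092) [heading=185, draw]
  LT 90: heading 185 -> 275
]
FD 6: (23.909,2.092) -> (24.432,-3.885) [heading=275, draw]
LT 180: heading 275 -> 95
RT 45: heading 95 -> 50
FD 14: (24.432,-3.885) -> (33.431,6.839) [heading=50, draw]
Final: pos=(33.431,6.839), heading=50, 14 segment(s) drawn

Start position: (0, 0)
Final position: (33.431, 6.839)
Distance = 34.123; >= 1e-6 -> NOT closed

Answer: no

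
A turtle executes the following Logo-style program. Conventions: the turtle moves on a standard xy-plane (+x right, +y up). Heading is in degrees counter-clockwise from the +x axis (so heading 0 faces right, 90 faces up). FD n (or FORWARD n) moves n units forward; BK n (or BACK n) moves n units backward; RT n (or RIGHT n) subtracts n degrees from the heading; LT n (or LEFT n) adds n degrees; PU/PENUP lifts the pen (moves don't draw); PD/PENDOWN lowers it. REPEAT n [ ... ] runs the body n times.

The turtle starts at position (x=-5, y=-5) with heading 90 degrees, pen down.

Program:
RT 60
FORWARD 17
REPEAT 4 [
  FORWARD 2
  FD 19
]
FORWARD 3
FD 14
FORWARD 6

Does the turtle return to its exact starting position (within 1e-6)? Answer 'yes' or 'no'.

Executing turtle program step by step:
Start: pos=(-5,-5), heading=90, pen down
RT 60: heading 90 -> 30
FD 17: (-5,-5) -> (9.722,3.5) [heading=30, draw]
REPEAT 4 [
  -- iteration 1/4 --
  FD 2: (9.722,3.5) -> (11.454,4.5) [heading=30, draw]
  FD 19: (11.454,4.5) -> (27.909,14) [heading=30, draw]
  -- iteration 2/4 --
  FD 2: (27.909,14) -> (29.641,15) [heading=30, draw]
  FD 19: (29.641,15) -> (46.095,24.5) [heading=30, draw]
  -- iteration 3/4 --
  FD 2: (46.095,24.5) -> (47.828,25.5) [heading=30, draw]
  FD 19: (47.828,25.5) -> (64.282,35) [heading=30, draw]
  -- iteration 4/4 --
  FD 2: (64.282,35) -> (66.014,36) [heading=30, draw]
  FD 19: (66.014,36) -> (82.469,45.5) [heading=30, draw]
]
FD 3: (82.469,45.5) -> (85.067,47) [heading=30, draw]
FD 14: (85.067,47) -> (97.191,54) [heading=30, draw]
FD 6: (97.191,54) -> (102.387,57) [heading=30, draw]
Final: pos=(102.387,57), heading=30, 12 segment(s) drawn

Start position: (-5, -5)
Final position: (102.387, 57)
Distance = 124; >= 1e-6 -> NOT closed

Answer: no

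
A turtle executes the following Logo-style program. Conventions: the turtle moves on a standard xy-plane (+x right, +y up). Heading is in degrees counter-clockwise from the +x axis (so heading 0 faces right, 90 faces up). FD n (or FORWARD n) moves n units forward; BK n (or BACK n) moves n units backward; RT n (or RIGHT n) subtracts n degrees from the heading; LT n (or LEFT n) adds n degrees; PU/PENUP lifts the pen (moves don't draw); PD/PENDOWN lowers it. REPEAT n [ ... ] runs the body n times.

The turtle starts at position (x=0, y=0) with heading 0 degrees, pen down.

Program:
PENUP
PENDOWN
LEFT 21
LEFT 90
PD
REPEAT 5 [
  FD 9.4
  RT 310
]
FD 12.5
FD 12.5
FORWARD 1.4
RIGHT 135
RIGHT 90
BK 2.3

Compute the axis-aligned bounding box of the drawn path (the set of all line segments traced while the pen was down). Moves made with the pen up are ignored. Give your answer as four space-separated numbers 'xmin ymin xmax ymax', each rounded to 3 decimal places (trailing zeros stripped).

Executing turtle program step by step:
Start: pos=(0,0), heading=0, pen down
PU: pen up
PD: pen down
LT 21: heading 0 -> 21
LT 90: heading 21 -> 111
PD: pen down
REPEAT 5 [
  -- iteration 1/5 --
  FD 9.4: (0,0) -> (-3.369,8.776) [heading=111, draw]
  RT 310: heading 111 -> 161
  -- iteration 2/5 --
  FD 9.4: (-3.369,8.776) -> (-12.257,11.836) [heading=161, draw]
  RT 310: heading 161 -> 211
  -- iteration 3/5 --
  FD 9.4: (-12.257,11.836) -> (-20.314,6.995) [heading=211, draw]
  RT 310: heading 211 -> 261
  -- iteration 4/5 --
  FD 9.4: (-20.314,6.995) -> (-21.784,-2.29) [heading=261, draw]
  RT 310: heading 261 -> 311
  -- iteration 5/5 --
  FD 9.4: (-21.784,-2.29) -> (-15.617,-9.384) [heading=311, draw]
  RT 310: heading 311 -> 1
]
FD 12.5: (-15.617,-9.384) -> (-3.119,-9.166) [heading=1, draw]
FD 12.5: (-3.119,-9.166) -> (9.379,-8.948) [heading=1, draw]
FD 1.4: (9.379,-8.948) -> (10.779,-8.923) [heading=1, draw]
RT 135: heading 1 -> 226
RT 90: heading 226 -> 136
BK 2.3: (10.779,-8.923) -> (12.433,-10.521) [heading=136, draw]
Final: pos=(12.433,-10.521), heading=136, 9 segment(s) drawn

Segment endpoints: x in {-21.784, -20.314, -15.617, -12.257, -3.369, -3.119, 0, 9.379, 10.779, 12.433}, y in {-10.521, -9.384, -9.166, -8.948, -8.923, -2.29, 0, 6.995, 8.776, 11.836}
xmin=-21.784, ymin=-10.521, xmax=12.433, ymax=11.836

Answer: -21.784 -10.521 12.433 11.836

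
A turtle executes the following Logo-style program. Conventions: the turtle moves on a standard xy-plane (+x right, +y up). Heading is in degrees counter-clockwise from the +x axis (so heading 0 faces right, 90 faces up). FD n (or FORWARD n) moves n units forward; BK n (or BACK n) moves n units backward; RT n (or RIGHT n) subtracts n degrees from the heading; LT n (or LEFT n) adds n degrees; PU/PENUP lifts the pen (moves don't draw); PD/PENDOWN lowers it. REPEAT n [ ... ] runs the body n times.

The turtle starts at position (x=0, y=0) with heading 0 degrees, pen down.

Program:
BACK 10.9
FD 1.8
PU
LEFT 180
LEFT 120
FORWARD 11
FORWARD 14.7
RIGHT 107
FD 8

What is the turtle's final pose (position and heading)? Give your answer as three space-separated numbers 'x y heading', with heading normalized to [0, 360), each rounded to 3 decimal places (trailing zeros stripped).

Answer: -4.045 -24.056 193

Derivation:
Executing turtle program step by step:
Start: pos=(0,0), heading=0, pen down
BK 10.9: (0,0) -> (-10.9,0) [heading=0, draw]
FD 1.8: (-10.9,0) -> (-9.1,0) [heading=0, draw]
PU: pen up
LT 180: heading 0 -> 180
LT 120: heading 180 -> 300
FD 11: (-9.1,0) -> (-3.6,-9.526) [heading=300, move]
FD 14.7: (-3.6,-9.526) -> (3.75,-22.257) [heading=300, move]
RT 107: heading 300 -> 193
FD 8: (3.75,-22.257) -> (-4.045,-24.056) [heading=193, move]
Final: pos=(-4.045,-24.056), heading=193, 2 segment(s) drawn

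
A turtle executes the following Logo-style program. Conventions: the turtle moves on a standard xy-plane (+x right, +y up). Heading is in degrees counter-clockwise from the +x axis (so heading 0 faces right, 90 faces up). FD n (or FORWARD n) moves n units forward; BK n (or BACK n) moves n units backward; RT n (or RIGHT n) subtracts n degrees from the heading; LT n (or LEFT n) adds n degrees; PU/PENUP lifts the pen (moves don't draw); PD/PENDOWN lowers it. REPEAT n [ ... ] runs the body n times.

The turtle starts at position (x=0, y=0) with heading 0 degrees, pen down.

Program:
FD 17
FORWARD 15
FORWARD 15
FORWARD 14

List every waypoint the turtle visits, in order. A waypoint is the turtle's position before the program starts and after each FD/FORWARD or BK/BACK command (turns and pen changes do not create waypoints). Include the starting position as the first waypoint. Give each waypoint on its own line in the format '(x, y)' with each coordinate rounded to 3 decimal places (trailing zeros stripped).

Answer: (0, 0)
(17, 0)
(32, 0)
(47, 0)
(61, 0)

Derivation:
Executing turtle program step by step:
Start: pos=(0,0), heading=0, pen down
FD 17: (0,0) -> (17,0) [heading=0, draw]
FD 15: (17,0) -> (32,0) [heading=0, draw]
FD 15: (32,0) -> (47,0) [heading=0, draw]
FD 14: (47,0) -> (61,0) [heading=0, draw]
Final: pos=(61,0), heading=0, 4 segment(s) drawn
Waypoints (5 total):
(0, 0)
(17, 0)
(32, 0)
(47, 0)
(61, 0)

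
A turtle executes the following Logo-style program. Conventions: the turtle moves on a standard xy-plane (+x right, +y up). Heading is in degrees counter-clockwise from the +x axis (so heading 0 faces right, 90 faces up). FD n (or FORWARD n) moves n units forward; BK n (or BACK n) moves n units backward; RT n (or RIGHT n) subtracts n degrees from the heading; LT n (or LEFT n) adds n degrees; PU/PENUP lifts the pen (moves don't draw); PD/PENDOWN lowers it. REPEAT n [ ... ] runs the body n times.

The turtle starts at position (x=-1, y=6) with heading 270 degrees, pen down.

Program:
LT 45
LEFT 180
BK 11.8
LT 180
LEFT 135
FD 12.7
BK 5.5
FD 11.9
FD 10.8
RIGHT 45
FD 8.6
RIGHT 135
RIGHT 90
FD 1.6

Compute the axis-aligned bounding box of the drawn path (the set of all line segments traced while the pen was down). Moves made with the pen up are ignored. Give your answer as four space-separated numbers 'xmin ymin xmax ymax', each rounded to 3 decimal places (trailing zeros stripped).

Answer: -1 -2.344 13.425 33.637

Derivation:
Executing turtle program step by step:
Start: pos=(-1,6), heading=270, pen down
LT 45: heading 270 -> 315
LT 180: heading 315 -> 135
BK 11.8: (-1,6) -> (7.344,-2.344) [heading=135, draw]
LT 180: heading 135 -> 315
LT 135: heading 315 -> 90
FD 12.7: (7.344,-2.344) -> (7.344,10.356) [heading=90, draw]
BK 5.5: (7.344,10.356) -> (7.344,4.856) [heading=90, draw]
FD 11.9: (7.344,4.856) -> (7.344,16.756) [heading=90, draw]
FD 10.8: (7.344,16.756) -> (7.344,27.556) [heading=90, draw]
RT 45: heading 90 -> 45
FD 8.6: (7.344,27.556) -> (13.425,33.637) [heading=45, draw]
RT 135: heading 45 -> 270
RT 90: heading 270 -> 180
FD 1.6: (13.425,33.637) -> (11.825,33.637) [heading=180, draw]
Final: pos=(11.825,33.637), heading=180, 7 segment(s) drawn

Segment endpoints: x in {-1, 7.344, 7.344, 7.344, 7.344, 7.344, 11.825, 13.425}, y in {-2.344, 4.856, 6, 10.356, 16.756, 27.556, 33.637}
xmin=-1, ymin=-2.344, xmax=13.425, ymax=33.637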